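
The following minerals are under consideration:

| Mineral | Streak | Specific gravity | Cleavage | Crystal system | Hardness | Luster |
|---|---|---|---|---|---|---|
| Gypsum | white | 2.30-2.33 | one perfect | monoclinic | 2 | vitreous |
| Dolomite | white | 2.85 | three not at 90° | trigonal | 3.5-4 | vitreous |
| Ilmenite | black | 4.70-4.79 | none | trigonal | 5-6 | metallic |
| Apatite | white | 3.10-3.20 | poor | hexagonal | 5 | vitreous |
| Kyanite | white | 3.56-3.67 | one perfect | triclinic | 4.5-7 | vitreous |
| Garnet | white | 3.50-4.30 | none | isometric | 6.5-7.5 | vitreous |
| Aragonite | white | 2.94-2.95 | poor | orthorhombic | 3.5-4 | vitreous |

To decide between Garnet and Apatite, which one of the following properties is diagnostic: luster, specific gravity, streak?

Luster: both vitreous — shared.
Specific gravity: Garnet 3.50-4.30, Apatite 3.10-3.20 — different.
Streak: both white — shared.
Of the listed properties, specific gravity is the one that separates them.

specific gravity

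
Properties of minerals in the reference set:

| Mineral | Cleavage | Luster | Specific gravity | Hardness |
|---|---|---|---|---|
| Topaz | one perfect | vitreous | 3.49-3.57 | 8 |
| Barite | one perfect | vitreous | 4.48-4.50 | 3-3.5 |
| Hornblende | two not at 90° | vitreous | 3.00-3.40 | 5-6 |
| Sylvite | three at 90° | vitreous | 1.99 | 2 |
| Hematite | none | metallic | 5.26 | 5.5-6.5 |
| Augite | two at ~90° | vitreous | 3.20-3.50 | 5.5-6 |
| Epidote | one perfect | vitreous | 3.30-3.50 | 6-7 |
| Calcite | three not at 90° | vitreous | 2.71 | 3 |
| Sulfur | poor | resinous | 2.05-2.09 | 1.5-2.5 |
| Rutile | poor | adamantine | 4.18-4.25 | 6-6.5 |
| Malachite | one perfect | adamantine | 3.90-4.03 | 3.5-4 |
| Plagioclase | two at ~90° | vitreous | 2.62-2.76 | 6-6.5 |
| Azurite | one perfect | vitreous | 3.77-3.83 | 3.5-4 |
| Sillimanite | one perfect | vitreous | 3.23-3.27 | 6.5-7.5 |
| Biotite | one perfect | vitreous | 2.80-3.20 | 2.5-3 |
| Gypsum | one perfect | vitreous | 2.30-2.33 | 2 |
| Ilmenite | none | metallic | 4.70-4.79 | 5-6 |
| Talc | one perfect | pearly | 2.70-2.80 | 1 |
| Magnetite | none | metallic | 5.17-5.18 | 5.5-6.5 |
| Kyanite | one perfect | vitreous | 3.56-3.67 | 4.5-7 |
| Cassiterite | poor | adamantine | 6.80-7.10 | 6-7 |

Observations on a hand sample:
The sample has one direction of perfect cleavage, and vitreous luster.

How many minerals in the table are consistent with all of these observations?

8

One direction of perfect cleavage: only Topaz, Barite, Epidote, Malachite, Azurite, Sillimanite, Biotite, Gypsum, Talc, Kyanite remain.
Vitreous luster eliminates Malachite, Talc.
The minerals that satisfy all observations are Azurite, Barite, Biotite, Epidote, Gypsum, Kyanite, Sillimanite, Topaz.
That is 8 minerals.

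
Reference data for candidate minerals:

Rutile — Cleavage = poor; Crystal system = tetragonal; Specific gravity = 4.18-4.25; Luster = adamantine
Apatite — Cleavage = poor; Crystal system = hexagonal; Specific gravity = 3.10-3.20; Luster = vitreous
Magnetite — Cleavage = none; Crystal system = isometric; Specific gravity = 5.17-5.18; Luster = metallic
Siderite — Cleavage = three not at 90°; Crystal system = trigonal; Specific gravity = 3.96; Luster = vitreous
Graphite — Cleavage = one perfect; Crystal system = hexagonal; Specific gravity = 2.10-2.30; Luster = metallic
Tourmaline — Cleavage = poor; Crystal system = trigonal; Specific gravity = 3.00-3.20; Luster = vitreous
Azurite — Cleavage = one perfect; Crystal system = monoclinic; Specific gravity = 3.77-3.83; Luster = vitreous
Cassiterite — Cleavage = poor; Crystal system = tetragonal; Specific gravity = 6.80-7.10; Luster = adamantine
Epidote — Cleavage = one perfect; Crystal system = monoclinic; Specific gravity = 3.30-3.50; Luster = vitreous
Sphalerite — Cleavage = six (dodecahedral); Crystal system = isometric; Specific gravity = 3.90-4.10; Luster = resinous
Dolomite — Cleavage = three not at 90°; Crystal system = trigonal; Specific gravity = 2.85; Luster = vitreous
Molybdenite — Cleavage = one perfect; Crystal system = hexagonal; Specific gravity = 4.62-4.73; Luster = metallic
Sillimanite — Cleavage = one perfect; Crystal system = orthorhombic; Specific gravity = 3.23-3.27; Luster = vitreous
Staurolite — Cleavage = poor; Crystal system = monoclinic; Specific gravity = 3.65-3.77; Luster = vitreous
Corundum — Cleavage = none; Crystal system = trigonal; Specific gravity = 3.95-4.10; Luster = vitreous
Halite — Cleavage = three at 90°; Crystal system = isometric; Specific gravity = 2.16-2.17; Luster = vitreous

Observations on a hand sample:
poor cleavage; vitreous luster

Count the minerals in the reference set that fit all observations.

Poor cleavage — narrows the field to Rutile, Apatite, Tourmaline, Cassiterite, Staurolite.
Vitreous luster is inconsistent with Rutile, Cassiterite.
Consistent with every observation: Apatite, Staurolite, Tourmaline.
That is 3 minerals.

3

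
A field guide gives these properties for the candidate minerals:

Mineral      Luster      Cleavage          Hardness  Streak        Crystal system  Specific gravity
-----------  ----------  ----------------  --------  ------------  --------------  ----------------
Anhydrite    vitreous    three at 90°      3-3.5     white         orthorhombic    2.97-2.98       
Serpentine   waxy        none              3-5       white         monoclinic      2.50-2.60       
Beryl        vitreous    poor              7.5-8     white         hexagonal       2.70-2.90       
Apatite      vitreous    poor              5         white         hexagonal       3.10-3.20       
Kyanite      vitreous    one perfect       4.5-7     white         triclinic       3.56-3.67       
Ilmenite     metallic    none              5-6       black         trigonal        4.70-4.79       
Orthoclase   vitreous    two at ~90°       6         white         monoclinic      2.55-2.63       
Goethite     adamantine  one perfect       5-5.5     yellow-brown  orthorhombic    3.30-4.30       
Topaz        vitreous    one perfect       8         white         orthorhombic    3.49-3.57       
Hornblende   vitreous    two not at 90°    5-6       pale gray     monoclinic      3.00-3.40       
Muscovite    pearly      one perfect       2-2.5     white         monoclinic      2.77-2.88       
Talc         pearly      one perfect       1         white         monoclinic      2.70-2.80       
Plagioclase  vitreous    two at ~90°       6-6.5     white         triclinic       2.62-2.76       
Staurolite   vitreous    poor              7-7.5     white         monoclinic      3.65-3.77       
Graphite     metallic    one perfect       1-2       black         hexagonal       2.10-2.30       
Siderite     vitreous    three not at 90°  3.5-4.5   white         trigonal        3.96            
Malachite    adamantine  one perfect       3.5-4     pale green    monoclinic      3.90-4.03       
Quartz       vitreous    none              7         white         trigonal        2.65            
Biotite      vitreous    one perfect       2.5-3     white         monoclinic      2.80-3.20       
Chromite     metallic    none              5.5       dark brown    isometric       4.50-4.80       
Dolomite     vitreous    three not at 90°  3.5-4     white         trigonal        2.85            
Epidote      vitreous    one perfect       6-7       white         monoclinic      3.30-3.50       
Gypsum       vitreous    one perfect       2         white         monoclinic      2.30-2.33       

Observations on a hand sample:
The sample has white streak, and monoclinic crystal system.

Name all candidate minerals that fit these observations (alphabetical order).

Biotite, Epidote, Gypsum, Muscovite, Orthoclase, Serpentine, Staurolite, Talc

White streak excludes Ilmenite, Goethite, Hornblende, Graphite, Malachite, Chromite.
Monoclinic crystal system: Serpentine, Orthoclase, Muscovite, Talc, Staurolite, Biotite, Epidote, Gypsum remain.
The minerals that satisfy all observations are Biotite, Epidote, Gypsum, Muscovite, Orthoclase, Serpentine, Staurolite, Talc.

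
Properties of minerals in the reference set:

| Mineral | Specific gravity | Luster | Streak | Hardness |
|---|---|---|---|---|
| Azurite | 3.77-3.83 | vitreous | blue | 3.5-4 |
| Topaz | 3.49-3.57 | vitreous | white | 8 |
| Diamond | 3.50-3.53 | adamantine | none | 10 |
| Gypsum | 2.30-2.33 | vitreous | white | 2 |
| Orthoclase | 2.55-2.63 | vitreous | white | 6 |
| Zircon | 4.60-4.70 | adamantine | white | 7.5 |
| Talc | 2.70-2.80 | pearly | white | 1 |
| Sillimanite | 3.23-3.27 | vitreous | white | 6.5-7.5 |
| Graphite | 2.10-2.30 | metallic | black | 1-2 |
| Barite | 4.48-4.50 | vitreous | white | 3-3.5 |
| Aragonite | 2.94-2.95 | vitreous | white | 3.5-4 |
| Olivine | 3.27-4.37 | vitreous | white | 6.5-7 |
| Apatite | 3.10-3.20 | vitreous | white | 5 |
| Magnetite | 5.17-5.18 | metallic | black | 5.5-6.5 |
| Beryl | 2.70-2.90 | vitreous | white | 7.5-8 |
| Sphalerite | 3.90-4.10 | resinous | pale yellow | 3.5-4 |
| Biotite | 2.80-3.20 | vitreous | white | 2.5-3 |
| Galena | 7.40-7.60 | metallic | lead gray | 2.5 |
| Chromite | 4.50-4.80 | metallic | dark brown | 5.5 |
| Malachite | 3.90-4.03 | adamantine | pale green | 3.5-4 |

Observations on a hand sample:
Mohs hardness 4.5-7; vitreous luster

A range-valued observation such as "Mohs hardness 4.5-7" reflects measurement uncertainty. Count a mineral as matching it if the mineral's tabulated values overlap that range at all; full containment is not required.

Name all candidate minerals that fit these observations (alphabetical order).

Mohs hardness 4.5-7 — Orthoclase, Sillimanite, Olivine, Apatite, Magnetite, Chromite remain.
Vitreous luster is inconsistent with Magnetite, Chromite.
Consistent with every observation: Apatite, Olivine, Orthoclase, Sillimanite.

Apatite, Olivine, Orthoclase, Sillimanite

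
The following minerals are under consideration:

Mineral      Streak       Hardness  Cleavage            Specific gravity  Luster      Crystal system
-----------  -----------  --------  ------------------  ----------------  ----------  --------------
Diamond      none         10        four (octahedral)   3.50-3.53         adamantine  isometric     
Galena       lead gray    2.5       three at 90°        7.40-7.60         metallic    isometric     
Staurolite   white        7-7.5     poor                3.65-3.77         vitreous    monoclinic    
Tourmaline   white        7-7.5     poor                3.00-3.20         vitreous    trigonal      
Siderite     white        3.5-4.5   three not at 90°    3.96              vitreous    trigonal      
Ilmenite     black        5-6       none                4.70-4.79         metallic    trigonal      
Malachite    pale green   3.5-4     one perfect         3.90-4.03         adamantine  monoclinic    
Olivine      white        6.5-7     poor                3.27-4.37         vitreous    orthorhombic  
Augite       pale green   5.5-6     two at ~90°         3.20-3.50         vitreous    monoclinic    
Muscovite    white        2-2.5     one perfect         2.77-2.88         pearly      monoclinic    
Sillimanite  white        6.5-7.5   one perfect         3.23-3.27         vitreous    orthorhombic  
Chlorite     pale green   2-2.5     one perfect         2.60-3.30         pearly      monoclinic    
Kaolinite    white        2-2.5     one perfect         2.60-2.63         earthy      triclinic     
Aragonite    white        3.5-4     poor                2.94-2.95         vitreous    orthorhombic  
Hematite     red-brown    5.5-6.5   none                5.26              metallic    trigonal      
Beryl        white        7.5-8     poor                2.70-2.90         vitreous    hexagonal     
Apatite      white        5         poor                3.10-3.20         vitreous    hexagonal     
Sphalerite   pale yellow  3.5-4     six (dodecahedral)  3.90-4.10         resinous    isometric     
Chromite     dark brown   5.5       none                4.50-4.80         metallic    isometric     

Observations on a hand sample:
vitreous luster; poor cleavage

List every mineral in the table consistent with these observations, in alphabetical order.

Vitreous luster: only Staurolite, Tourmaline, Siderite, Olivine, Augite, Sillimanite, Aragonite, Beryl, Apatite remain.
Poor cleavage eliminates Siderite, Augite, Sillimanite.
The minerals that satisfy all observations are Apatite, Aragonite, Beryl, Olivine, Staurolite, Tourmaline.

Apatite, Aragonite, Beryl, Olivine, Staurolite, Tourmaline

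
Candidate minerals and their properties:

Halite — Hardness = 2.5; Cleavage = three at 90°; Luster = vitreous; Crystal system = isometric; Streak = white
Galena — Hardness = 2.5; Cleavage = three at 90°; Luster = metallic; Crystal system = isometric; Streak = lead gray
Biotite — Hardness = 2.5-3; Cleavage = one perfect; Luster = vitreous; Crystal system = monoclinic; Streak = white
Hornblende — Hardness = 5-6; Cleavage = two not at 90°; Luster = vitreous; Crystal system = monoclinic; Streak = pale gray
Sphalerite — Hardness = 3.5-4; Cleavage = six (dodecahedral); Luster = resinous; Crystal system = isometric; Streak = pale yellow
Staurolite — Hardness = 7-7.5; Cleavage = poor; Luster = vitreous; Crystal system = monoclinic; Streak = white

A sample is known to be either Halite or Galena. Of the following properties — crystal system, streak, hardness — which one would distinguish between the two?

Crystal system: both isometric — same for both.
Streak: Halite white, Galena lead gray — these differ.
Hardness: both 2.5 — same for both.
Of the listed properties, streak is the one that separates them.

streak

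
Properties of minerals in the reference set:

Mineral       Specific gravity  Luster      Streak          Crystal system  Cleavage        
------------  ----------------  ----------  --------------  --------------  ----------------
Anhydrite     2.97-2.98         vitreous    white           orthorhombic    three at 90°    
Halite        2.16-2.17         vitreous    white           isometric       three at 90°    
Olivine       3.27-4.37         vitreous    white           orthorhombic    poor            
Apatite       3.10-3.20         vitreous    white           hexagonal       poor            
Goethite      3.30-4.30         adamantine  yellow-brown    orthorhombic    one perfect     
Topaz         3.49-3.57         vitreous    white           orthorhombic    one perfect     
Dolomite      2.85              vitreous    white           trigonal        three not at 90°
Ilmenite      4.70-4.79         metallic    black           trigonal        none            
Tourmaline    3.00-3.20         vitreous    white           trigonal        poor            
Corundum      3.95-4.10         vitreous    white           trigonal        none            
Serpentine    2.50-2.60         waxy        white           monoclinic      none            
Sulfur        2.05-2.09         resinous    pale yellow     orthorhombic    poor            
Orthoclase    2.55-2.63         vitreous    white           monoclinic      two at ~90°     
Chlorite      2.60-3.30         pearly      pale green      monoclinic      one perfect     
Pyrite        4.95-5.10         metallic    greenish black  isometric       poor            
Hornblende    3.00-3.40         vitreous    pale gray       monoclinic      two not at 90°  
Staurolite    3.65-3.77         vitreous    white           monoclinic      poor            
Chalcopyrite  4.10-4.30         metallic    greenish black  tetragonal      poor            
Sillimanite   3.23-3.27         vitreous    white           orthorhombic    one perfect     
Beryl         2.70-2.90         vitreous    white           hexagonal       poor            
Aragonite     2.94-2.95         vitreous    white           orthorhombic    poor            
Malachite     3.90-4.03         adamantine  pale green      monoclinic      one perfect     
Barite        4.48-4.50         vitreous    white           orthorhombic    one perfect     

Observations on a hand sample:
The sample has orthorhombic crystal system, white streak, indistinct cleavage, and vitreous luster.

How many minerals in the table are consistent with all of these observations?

Orthorhombic crystal system: narrows the field to Anhydrite, Olivine, Goethite, Topaz, Sulfur, Sillimanite, Aragonite, Barite.
White streak eliminates Goethite, Sulfur.
Indistinct cleavage: narrows the field to Olivine, Aragonite.
Vitreous luster: every remaining candidate is consistent.
Remaining candidates: Aragonite, Olivine.
That is 2 minerals.

2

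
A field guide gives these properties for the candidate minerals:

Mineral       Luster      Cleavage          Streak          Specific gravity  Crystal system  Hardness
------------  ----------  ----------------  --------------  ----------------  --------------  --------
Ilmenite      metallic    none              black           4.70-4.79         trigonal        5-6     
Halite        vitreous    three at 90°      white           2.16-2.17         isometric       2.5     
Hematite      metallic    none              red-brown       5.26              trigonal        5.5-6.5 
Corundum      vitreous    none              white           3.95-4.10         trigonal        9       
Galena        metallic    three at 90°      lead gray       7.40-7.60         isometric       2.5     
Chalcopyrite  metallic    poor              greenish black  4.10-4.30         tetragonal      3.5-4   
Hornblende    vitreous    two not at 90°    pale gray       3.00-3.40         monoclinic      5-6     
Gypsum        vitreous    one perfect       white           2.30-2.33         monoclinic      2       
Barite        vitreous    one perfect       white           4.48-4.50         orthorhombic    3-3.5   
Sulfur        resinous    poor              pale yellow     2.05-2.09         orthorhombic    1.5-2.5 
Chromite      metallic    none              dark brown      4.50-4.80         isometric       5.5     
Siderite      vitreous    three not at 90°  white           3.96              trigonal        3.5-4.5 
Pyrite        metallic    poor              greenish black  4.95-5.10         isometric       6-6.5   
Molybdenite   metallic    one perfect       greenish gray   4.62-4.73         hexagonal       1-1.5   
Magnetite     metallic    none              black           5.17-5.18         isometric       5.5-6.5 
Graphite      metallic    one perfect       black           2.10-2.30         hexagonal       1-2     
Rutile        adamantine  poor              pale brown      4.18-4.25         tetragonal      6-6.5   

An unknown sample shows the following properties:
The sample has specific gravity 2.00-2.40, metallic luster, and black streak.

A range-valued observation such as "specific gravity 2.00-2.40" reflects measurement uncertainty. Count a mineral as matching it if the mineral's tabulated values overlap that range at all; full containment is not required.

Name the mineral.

Graphite

Specific gravity 2.00-2.40 — narrows the field to Halite, Gypsum, Sulfur, Graphite.
Metallic luster — Graphite remains.
Black streak — all remaining candidates fit.
The only mineral consistent with every observation is Graphite.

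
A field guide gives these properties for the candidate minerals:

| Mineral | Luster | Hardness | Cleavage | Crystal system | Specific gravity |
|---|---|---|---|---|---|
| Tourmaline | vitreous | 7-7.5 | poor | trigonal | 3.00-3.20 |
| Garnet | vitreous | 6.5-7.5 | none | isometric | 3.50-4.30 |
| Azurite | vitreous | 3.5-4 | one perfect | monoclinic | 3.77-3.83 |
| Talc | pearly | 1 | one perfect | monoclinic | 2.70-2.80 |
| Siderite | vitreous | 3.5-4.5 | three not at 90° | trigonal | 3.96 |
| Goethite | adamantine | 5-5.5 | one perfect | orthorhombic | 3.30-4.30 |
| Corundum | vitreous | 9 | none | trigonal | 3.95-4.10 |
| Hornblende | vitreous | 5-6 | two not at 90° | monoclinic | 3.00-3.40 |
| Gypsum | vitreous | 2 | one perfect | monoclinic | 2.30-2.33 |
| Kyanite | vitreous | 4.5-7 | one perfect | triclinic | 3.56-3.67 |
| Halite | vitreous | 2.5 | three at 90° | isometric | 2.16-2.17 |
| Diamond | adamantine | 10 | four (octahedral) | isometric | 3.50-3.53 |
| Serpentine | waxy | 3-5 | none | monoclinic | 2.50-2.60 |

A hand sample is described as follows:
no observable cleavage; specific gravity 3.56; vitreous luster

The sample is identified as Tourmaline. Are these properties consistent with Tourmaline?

No observable cleavage — Tourmaline has cleavage poor; inconsistent.
Specific gravity 3.56 — Tourmaline has SG 3.00-3.20; inconsistent.
Vitreous luster — matches Tourmaline (vitreous luster).
2 of the observed properties are inconsistent with Tourmaline.

Inconsistent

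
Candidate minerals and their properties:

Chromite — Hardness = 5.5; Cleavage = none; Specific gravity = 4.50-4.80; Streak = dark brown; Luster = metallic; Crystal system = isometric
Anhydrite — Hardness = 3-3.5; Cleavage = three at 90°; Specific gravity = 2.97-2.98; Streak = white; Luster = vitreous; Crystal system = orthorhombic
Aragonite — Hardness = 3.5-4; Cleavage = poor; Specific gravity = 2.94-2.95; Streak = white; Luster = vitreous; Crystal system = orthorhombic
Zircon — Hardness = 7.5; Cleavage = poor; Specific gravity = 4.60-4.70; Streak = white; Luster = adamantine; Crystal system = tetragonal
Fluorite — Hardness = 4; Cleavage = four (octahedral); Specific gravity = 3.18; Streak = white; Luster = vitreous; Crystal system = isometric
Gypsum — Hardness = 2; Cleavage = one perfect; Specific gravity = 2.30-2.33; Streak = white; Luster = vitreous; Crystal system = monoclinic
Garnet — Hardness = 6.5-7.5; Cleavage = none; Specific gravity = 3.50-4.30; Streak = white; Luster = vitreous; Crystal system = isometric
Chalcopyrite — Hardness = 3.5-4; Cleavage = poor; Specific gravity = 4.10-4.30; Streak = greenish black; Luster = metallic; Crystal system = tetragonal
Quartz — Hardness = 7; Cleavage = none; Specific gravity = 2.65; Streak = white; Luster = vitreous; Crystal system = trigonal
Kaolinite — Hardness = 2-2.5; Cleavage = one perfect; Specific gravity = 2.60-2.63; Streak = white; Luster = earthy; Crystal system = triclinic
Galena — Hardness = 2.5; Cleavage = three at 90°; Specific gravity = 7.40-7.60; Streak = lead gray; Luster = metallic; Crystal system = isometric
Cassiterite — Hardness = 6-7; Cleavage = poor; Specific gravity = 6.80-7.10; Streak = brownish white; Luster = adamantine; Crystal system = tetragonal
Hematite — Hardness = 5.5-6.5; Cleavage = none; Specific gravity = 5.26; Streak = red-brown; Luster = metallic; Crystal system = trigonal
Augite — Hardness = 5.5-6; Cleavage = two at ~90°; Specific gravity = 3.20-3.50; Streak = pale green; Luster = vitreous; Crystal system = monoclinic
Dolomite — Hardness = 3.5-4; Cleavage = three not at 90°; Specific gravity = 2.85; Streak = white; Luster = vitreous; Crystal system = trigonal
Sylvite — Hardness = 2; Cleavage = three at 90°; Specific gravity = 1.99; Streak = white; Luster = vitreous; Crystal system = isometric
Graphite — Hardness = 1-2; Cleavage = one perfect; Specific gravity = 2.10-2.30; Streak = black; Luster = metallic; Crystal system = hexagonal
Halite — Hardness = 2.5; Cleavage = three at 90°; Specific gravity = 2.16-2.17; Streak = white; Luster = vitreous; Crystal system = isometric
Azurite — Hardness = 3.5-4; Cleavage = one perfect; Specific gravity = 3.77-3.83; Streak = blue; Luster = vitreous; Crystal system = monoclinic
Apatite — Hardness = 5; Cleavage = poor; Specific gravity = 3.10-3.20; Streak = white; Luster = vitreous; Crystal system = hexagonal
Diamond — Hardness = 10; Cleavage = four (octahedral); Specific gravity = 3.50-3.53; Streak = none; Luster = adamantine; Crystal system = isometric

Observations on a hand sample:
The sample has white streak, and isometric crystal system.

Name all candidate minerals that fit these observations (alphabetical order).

Fluorite, Garnet, Halite, Sylvite

White streak — only Anhydrite, Aragonite, Zircon, Fluorite, Gypsum, Garnet, Quartz, Kaolinite, Dolomite, Sylvite, Halite, Apatite remain.
Isometric crystal system — narrows the field to Fluorite, Garnet, Sylvite, Halite.
Remaining candidates: Fluorite, Garnet, Halite, Sylvite.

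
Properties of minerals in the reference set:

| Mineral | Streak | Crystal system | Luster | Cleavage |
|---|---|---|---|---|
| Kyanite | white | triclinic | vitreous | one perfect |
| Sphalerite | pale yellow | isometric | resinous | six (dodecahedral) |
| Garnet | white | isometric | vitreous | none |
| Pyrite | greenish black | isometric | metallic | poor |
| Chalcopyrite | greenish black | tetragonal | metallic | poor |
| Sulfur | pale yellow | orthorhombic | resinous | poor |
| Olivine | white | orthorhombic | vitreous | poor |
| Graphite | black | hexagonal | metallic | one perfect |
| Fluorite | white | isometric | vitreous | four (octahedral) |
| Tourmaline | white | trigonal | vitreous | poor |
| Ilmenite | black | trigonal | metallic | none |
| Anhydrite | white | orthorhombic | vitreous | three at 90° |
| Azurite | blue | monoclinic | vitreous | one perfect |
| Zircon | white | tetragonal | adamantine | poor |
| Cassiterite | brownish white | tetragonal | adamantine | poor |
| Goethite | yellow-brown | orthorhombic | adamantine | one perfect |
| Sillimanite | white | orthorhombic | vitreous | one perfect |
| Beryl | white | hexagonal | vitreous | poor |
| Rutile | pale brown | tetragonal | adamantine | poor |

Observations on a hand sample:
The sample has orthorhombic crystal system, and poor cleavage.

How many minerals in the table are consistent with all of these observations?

2

Orthorhombic crystal system — narrows the field to Sulfur, Olivine, Anhydrite, Goethite, Sillimanite.
Poor cleavage — Sulfur, Olivine remain.
Consistent with every observation: Olivine, Sulfur.
That is 2 minerals.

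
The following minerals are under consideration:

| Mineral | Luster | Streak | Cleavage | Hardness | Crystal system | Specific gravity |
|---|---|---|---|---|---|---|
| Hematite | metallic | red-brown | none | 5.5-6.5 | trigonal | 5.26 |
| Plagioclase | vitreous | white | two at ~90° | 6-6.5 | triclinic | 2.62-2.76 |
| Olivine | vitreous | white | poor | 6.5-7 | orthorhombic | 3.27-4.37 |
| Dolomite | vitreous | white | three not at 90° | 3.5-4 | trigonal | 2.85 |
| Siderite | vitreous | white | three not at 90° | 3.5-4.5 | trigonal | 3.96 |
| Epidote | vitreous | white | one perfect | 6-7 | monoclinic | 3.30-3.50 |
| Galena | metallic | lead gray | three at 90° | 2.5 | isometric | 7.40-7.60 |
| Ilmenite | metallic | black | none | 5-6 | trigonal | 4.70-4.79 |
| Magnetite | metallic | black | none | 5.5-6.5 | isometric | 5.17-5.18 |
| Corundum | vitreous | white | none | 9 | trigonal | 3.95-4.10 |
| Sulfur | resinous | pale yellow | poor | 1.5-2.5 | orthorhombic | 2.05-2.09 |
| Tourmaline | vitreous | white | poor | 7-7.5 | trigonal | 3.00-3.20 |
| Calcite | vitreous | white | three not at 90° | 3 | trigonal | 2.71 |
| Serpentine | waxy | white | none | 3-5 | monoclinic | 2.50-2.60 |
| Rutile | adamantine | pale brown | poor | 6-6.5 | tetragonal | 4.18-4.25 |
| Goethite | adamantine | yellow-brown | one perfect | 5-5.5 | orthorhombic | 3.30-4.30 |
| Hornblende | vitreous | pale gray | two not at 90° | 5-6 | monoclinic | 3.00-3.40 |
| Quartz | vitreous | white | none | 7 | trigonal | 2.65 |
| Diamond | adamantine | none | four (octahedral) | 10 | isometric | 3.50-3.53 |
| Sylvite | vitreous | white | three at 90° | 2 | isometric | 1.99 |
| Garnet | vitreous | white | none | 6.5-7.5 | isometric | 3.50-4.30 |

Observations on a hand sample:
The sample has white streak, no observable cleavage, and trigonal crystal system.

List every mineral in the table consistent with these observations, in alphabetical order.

Corundum, Quartz

White streak: Plagioclase, Olivine, Dolomite, Siderite, Epidote, Corundum, Tourmaline, Calcite, Serpentine, Quartz, Sylvite, Garnet remain.
No observable cleavage: narrows the field to Corundum, Serpentine, Quartz, Garnet.
Trigonal crystal system excludes Serpentine, Garnet.
Consistent with every observation: Corundum, Quartz.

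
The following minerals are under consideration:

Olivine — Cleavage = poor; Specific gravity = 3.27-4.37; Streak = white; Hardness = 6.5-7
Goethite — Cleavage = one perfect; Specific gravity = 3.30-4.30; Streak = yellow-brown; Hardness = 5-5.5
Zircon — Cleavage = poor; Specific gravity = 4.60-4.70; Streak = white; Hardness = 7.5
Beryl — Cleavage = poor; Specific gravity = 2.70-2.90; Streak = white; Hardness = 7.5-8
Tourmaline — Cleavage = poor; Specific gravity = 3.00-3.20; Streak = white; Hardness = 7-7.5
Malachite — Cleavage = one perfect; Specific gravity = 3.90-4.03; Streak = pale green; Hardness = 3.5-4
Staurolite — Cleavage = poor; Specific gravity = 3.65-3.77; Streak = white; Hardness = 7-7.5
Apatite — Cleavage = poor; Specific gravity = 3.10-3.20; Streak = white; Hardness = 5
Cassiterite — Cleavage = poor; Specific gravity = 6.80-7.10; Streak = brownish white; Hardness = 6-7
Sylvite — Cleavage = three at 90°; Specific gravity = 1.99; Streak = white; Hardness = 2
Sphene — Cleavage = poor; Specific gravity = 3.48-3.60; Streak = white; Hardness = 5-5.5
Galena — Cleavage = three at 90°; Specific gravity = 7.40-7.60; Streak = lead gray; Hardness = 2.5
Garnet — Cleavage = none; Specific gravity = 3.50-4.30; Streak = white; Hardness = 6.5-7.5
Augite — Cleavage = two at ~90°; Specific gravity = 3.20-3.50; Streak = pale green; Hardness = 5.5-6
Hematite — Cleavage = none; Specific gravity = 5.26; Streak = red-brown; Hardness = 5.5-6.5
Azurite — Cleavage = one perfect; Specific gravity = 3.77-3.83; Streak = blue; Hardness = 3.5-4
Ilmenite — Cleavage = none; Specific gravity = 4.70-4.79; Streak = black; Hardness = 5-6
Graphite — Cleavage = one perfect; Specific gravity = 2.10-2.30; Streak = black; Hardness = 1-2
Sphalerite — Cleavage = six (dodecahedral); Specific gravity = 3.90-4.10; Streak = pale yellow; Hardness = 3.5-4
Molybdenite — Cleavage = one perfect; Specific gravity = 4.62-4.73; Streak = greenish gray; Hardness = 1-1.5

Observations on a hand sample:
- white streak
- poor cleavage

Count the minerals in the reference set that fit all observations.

7

White streak: leaves Olivine, Zircon, Beryl, Tourmaline, Staurolite, Apatite, Sylvite, Sphene, Garnet.
Poor cleavage excludes Sylvite, Garnet.
Consistent with every observation: Apatite, Beryl, Olivine, Sphene, Staurolite, Tourmaline, Zircon.
That is 7 minerals.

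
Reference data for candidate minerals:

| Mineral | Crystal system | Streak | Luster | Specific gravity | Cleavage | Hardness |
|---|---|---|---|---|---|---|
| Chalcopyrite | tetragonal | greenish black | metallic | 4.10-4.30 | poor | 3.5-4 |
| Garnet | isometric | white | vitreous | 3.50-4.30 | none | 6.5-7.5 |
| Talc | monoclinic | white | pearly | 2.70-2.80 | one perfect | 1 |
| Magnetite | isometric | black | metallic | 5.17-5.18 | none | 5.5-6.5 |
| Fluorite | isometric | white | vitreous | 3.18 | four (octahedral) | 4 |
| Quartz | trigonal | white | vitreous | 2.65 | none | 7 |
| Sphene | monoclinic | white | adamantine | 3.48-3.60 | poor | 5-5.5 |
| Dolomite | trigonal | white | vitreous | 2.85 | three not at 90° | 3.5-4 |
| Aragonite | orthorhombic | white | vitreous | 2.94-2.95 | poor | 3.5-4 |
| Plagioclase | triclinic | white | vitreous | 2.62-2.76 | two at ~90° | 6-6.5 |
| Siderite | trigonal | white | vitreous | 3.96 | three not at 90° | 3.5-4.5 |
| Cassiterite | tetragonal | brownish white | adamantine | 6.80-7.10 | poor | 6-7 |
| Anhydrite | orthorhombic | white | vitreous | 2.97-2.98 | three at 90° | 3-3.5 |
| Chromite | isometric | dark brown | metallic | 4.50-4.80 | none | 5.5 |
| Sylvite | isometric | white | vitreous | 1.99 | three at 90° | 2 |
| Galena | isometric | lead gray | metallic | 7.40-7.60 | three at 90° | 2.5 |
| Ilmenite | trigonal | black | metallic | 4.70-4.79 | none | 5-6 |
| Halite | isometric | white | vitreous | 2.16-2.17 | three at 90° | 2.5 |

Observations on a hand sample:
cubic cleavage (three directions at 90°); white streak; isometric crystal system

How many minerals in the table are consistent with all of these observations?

2

Cubic cleavage (three directions at 90°) — Anhydrite, Sylvite, Galena, Halite remain.
White streak eliminates Galena.
Isometric crystal system rules out Anhydrite.
Remaining candidates: Halite, Sylvite.
That is 2 minerals.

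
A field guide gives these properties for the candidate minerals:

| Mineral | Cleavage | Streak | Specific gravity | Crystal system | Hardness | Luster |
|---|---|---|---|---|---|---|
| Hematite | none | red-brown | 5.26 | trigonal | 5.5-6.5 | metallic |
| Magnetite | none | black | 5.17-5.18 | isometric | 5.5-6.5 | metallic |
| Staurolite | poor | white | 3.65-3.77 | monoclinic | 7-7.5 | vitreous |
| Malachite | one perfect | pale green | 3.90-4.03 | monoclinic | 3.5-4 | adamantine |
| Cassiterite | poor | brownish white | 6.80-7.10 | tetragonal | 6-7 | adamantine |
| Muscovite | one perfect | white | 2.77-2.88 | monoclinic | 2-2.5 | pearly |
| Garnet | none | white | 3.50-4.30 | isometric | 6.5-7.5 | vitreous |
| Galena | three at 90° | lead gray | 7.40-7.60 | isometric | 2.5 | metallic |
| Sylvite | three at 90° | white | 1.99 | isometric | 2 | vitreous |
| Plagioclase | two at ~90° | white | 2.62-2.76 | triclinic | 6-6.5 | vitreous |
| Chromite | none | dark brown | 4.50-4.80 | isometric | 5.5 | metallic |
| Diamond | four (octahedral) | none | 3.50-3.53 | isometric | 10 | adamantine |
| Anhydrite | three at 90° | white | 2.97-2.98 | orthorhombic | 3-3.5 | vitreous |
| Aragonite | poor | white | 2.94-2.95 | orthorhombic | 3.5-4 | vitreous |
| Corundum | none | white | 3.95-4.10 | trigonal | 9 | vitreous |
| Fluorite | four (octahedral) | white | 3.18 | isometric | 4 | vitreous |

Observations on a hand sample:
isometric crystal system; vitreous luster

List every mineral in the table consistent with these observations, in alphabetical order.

Fluorite, Garnet, Sylvite

Isometric crystal system: leaves Magnetite, Garnet, Galena, Sylvite, Chromite, Diamond, Fluorite.
Vitreous luster: only Garnet, Sylvite, Fluorite remain.
The minerals that satisfy all observations are Fluorite, Garnet, Sylvite.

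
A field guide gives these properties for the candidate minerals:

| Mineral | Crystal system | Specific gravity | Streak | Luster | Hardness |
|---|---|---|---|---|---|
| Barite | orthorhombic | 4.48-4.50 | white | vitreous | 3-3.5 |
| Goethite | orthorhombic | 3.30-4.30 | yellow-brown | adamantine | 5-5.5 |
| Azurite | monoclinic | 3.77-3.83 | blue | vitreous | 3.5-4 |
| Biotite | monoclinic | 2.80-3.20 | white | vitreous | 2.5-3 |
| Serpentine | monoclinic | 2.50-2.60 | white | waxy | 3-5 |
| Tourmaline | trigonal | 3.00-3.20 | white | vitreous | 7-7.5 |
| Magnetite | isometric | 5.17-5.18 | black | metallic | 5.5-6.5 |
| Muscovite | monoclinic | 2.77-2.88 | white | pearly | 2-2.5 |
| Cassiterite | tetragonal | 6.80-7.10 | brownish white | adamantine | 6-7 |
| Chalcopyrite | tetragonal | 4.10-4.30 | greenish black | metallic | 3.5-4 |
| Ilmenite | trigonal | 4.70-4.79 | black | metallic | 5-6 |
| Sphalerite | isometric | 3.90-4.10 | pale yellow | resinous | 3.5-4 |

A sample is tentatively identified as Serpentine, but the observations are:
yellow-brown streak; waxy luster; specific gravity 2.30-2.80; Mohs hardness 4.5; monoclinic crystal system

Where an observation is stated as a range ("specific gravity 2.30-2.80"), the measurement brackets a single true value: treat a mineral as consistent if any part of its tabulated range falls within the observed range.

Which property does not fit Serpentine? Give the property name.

Yellow-brown streak: Serpentine has white streak — inconsistent.
Waxy luster: Serpentine has waxy luster — consistent.
Specific gravity 2.30-2.80: Serpentine has SG 2.50-2.60 — consistent.
Mohs hardness 4.5: Serpentine has hardness 3-5 — consistent.
Monoclinic crystal system: Serpentine has monoclinic system — consistent.
Only the streak is inconsistent.

streak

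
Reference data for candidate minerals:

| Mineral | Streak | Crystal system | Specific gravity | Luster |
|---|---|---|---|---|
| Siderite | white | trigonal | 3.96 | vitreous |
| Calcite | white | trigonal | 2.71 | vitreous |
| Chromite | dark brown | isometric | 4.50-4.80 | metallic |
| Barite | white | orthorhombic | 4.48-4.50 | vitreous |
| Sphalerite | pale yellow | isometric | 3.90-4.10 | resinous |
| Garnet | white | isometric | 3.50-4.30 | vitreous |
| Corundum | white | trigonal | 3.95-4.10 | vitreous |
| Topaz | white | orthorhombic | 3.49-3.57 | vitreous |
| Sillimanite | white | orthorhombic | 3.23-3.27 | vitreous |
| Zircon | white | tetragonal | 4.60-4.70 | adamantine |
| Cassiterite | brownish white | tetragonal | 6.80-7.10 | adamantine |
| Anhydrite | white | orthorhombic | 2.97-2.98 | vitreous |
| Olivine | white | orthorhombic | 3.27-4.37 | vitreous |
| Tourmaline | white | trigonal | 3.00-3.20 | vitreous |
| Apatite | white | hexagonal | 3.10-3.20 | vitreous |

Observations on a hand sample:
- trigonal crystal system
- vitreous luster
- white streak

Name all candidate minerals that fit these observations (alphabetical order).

Calcite, Corundum, Siderite, Tourmaline

Trigonal crystal system — leaves Siderite, Calcite, Corundum, Tourmaline.
Vitreous luster — every remaining candidate is consistent.
White streak — consistent with all remaining minerals.
Remaining candidates: Calcite, Corundum, Siderite, Tourmaline.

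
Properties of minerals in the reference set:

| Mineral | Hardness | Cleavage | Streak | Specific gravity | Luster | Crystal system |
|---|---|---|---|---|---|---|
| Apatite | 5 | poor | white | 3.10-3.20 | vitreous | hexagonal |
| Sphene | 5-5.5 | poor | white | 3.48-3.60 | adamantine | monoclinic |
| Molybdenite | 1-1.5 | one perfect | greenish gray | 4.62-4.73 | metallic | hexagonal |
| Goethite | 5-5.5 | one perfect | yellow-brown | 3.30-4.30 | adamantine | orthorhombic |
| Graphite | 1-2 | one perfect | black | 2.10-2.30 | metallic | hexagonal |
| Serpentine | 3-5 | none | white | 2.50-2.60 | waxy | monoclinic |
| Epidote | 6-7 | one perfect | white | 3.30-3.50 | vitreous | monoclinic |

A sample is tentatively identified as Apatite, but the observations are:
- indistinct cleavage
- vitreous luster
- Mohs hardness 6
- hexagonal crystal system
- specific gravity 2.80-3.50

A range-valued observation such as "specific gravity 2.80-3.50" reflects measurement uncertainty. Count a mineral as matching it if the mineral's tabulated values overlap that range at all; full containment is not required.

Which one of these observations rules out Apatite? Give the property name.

Indistinct cleavage: Apatite has cleavage poor — consistent.
Vitreous luster: Apatite has vitreous luster — consistent.
Mohs hardness 6: Apatite has hardness 5 — does not match.
Hexagonal crystal system: Apatite has hexagonal system — consistent.
Specific gravity 2.80-3.50: Apatite has SG 3.10-3.20 — consistent.
The hardness is the one property that does not fit.

hardness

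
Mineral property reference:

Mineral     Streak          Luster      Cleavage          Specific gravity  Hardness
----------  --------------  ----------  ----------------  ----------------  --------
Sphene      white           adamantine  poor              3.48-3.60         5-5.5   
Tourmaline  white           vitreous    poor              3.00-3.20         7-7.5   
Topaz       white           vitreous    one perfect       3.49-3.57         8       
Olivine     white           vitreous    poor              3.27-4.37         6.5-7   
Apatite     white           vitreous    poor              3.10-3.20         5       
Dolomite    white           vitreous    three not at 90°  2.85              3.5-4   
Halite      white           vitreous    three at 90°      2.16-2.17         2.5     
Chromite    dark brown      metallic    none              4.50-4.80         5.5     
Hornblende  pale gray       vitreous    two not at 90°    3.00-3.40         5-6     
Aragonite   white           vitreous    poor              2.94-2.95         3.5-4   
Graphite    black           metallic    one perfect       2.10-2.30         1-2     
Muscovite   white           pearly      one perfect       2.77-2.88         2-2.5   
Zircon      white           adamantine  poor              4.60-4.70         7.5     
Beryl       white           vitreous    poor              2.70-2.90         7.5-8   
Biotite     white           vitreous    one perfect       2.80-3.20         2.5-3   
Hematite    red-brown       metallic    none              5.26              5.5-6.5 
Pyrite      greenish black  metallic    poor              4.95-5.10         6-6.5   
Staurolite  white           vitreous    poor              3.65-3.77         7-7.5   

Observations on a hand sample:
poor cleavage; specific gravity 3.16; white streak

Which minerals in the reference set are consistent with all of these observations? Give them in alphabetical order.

Apatite, Tourmaline

Poor cleavage: only Sphene, Tourmaline, Olivine, Apatite, Aragonite, Zircon, Beryl, Pyrite, Staurolite remain.
Specific gravity 3.16: narrows the field to Tourmaline, Apatite.
White streak: consistent with all remaining minerals.
The minerals that satisfy all observations are Apatite, Tourmaline.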